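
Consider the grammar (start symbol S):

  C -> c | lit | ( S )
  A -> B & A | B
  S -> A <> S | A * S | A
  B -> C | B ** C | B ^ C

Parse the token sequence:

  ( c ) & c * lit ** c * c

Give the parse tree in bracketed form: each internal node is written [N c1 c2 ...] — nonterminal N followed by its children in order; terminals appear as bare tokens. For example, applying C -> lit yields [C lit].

S
A * S
B & A * S
C & A * S
( S ) & A * S
( A ) & A * S
( B ) & A * S
( C ) & A * S
( c ) & A * S
( c ) & B * S
( c ) & C * S
( c ) & c * S
( c ) & c * A * S
( c ) & c * B * S
( c ) & c * B ** C * S
( c ) & c * C ** C * S
( c ) & c * lit ** C * S
( c ) & c * lit ** c * S
( c ) & c * lit ** c * A
( c ) & c * lit ** c * B
( c ) & c * lit ** c * C
( c ) & c * lit ** c * c

[S [A [B [C ( [S [A [B [C c]]]] )]] & [A [B [C c]]]] * [S [A [B [B [C lit]] ** [C c]]] * [S [A [B [C c]]]]]]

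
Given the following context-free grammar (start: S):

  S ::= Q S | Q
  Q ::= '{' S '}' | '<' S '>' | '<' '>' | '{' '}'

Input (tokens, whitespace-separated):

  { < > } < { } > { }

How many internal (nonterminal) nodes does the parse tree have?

[S [Q { [S [Q < >]] }] [S [Q < [S [Q { }]] >] [S [Q { }]]]]

10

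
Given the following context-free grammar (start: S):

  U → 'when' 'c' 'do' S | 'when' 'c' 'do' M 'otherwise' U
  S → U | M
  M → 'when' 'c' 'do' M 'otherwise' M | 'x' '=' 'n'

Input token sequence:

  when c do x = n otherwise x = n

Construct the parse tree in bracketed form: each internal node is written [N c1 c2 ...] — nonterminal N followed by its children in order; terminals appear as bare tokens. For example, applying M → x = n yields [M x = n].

[S [M when c do [M x = n] otherwise [M x = n]]]

S
M
when c do M otherwise M
when c do x = n otherwise M
when c do x = n otherwise x = n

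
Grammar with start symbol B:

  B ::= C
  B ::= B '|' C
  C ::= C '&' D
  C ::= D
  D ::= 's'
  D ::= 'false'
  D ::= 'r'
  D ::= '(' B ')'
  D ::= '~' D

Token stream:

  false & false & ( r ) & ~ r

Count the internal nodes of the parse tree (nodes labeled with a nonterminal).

13

[B [C [C [C [C [D false]] & [D false]] & [D ( [B [C [D r]]] )]] & [D ~ [D r]]]]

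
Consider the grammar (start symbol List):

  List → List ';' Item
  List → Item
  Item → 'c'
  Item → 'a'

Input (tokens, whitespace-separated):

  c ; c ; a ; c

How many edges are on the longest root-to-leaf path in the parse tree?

5

[List [List [List [List [Item c]] ; [Item c]] ; [Item a]] ; [Item c]]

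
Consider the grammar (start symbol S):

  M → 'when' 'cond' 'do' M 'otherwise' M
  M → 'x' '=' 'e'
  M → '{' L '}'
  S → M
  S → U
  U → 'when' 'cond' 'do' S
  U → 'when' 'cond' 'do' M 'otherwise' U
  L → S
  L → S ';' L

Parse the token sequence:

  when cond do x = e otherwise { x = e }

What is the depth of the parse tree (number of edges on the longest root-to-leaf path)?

6

[S [M when cond do [M x = e] otherwise [M { [L [S [M x = e]]] }]]]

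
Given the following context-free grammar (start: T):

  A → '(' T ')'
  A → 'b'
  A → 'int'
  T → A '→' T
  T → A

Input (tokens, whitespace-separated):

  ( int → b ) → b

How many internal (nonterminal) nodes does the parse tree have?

8

[T [A ( [T [A int] → [T [A b]]] )] → [T [A b]]]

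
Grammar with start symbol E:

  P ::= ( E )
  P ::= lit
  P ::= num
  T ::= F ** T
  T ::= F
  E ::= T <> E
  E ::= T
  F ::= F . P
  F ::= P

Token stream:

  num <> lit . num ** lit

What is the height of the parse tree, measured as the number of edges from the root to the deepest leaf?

6

[E [T [F [P num]]] <> [E [T [F [F [P lit]] . [P num]] ** [T [F [P lit]]]]]]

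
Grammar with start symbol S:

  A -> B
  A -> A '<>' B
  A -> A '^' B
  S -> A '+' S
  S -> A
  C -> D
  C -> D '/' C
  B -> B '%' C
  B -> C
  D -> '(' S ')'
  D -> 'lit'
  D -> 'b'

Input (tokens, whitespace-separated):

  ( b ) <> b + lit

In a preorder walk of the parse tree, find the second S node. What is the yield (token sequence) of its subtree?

[S [A [A [B [C [D ( [S [A [B [C [D b]]]]] )]]]] <> [B [C [D b]]]] + [S [A [B [C [D lit]]]]]]

b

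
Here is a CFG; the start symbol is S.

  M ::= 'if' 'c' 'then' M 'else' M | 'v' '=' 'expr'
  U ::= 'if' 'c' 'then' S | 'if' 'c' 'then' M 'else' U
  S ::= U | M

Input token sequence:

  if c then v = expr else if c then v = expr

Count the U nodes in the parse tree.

[S [U if c then [M v = expr] else [U if c then [S [M v = expr]]]]]

2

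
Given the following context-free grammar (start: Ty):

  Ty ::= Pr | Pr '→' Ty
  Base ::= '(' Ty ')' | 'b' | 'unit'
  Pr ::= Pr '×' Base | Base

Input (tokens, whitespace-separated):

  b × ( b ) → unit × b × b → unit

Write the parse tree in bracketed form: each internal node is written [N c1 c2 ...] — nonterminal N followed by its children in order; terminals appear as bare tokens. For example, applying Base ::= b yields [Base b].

[Ty [Pr [Pr [Base b]] × [Base ( [Ty [Pr [Base b]]] )]] → [Ty [Pr [Pr [Pr [Base unit]] × [Base b]] × [Base b]] → [Ty [Pr [Base unit]]]]]

Ty
Pr → Ty
Pr × Base → Ty
Base × Base → Ty
b × Base → Ty
b × ( Ty ) → Ty
b × ( Pr ) → Ty
b × ( Base ) → Ty
b × ( b ) → Ty
b × ( b ) → Pr → Ty
b × ( b ) → Pr × Base → Ty
b × ( b ) → Pr × Base × Base → Ty
b × ( b ) → Base × Base × Base → Ty
b × ( b ) → unit × Base × Base → Ty
b × ( b ) → unit × b × Base → Ty
b × ( b ) → unit × b × b → Ty
b × ( b ) → unit × b × b → Pr
b × ( b ) → unit × b × b → Base
b × ( b ) → unit × b × b → unit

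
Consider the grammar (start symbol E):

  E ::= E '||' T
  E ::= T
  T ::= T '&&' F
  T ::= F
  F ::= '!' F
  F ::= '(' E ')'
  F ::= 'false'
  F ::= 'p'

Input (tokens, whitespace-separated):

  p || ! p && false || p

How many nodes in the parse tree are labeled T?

4

[E [E [E [T [F p]]] || [T [T [F ! [F p]]] && [F false]]] || [T [F p]]]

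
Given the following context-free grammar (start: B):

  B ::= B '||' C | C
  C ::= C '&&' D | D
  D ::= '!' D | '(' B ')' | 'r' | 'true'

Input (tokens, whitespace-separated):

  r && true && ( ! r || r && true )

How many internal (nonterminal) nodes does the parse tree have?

[B [C [C [C [D r]] && [D true]] && [D ( [B [B [C [D ! [D r]]]] || [C [C [D r]] && [D true]]] )]]]

16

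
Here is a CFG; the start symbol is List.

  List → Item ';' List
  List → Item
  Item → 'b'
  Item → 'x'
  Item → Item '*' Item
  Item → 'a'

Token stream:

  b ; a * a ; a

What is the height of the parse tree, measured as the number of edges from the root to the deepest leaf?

[List [Item b] ; [List [Item [Item a] * [Item a]] ; [List [Item a]]]]

4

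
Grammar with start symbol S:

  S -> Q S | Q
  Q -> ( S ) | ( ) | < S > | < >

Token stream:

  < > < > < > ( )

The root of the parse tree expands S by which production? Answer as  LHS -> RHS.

S -> Q S

[S [Q < >] [S [Q < >] [S [Q < >] [S [Q ( )]]]]]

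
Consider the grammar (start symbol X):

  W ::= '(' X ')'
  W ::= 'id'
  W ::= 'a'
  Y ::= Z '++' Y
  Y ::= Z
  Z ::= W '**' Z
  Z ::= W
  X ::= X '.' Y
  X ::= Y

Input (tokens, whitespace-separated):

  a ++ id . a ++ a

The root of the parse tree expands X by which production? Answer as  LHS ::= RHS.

X ::= X '.' Y

[X [X [Y [Z [W a]] ++ [Y [Z [W id]]]]] . [Y [Z [W a]] ++ [Y [Z [W a]]]]]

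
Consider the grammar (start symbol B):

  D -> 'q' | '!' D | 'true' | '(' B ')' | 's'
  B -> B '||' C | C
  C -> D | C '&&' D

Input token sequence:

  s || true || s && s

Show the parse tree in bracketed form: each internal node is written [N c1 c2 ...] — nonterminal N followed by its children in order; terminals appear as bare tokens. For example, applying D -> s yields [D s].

B
B || C
B || C || C
C || C || C
D || C || C
s || C || C
s || D || C
s || true || C
s || true || C && D
s || true || D && D
s || true || s && D
s || true || s && s

[B [B [B [C [D s]]] || [C [D true]]] || [C [C [D s]] && [D s]]]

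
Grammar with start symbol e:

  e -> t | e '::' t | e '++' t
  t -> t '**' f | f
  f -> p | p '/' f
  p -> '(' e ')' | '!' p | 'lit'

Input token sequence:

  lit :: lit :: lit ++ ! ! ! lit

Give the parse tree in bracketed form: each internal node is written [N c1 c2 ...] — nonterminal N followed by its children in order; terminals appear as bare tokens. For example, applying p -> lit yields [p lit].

e
e ++ t
e :: t ++ t
e :: t :: t ++ t
t :: t :: t ++ t
f :: t :: t ++ t
p :: t :: t ++ t
lit :: t :: t ++ t
lit :: f :: t ++ t
lit :: p :: t ++ t
lit :: lit :: t ++ t
lit :: lit :: f ++ t
lit :: lit :: p ++ t
lit :: lit :: lit ++ t
lit :: lit :: lit ++ f
lit :: lit :: lit ++ p
lit :: lit :: lit ++ ! p
lit :: lit :: lit ++ ! ! p
lit :: lit :: lit ++ ! ! ! p
lit :: lit :: lit ++ ! ! ! lit

[e [e [e [e [t [f [p lit]]]] :: [t [f [p lit]]]] :: [t [f [p lit]]]] ++ [t [f [p ! [p ! [p ! [p lit]]]]]]]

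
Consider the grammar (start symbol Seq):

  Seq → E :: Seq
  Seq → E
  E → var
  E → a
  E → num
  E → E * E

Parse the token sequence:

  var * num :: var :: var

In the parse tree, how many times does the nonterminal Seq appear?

[Seq [E [E var] * [E num]] :: [Seq [E var] :: [Seq [E var]]]]

3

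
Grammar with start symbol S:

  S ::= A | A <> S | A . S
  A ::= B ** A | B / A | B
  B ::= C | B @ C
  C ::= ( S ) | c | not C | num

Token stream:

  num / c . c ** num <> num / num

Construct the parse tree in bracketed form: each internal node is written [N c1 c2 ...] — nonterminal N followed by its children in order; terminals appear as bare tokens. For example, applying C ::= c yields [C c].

[S [A [B [C num]] / [A [B [C c]]]] . [S [A [B [C c]] ** [A [B [C num]]]] <> [S [A [B [C num]] / [A [B [C num]]]]]]]

S
A . S
B / A . S
C / A . S
num / A . S
num / B . S
num / C . S
num / c . S
num / c . A <> S
num / c . B ** A <> S
num / c . C ** A <> S
num / c . c ** A <> S
num / c . c ** B <> S
num / c . c ** C <> S
num / c . c ** num <> S
num / c . c ** num <> A
num / c . c ** num <> B / A
num / c . c ** num <> C / A
num / c . c ** num <> num / A
num / c . c ** num <> num / B
num / c . c ** num <> num / C
num / c . c ** num <> num / num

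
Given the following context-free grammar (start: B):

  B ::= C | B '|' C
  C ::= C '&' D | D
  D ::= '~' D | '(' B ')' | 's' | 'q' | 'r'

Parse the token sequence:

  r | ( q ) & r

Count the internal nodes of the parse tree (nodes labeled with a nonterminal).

[B [B [C [D r]]] | [C [C [D ( [B [C [D q]]] )]] & [D r]]]

11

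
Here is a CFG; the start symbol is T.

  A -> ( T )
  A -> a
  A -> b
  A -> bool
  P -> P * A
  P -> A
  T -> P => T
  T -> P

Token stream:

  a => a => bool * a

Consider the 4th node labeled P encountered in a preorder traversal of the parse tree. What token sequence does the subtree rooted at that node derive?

[T [P [A a]] => [T [P [A a]] => [T [P [P [A bool]] * [A a]]]]]

bool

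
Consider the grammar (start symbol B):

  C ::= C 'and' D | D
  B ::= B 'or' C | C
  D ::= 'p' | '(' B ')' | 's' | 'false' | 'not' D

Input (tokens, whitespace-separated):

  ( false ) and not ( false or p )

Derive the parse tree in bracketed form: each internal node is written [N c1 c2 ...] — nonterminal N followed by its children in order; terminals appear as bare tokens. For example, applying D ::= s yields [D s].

[B [C [C [D ( [B [C [D false]]] )]] and [D not [D ( [B [B [C [D false]]] or [C [D p]]] )]]]]

B
C
C and D
D and D
( B ) and D
( C ) and D
( D ) and D
( false ) and D
( false ) and not D
( false ) and not ( B )
( false ) and not ( B or C )
( false ) and not ( C or C )
( false ) and not ( D or C )
( false ) and not ( false or C )
( false ) and not ( false or D )
( false ) and not ( false or p )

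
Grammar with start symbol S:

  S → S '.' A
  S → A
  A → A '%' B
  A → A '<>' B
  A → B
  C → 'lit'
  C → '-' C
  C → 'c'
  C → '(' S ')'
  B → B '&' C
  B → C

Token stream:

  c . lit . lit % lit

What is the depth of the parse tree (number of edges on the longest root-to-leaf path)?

6

[S [S [S [A [B [C c]]]] . [A [B [C lit]]]] . [A [A [B [C lit]]] % [B [C lit]]]]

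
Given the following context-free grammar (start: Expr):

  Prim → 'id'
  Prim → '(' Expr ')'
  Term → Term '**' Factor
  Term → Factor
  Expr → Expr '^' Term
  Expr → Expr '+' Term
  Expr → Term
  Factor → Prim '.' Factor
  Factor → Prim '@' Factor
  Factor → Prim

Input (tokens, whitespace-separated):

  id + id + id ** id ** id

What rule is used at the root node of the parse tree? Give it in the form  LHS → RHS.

[Expr [Expr [Expr [Term [Factor [Prim id]]]] + [Term [Factor [Prim id]]]] + [Term [Term [Term [Factor [Prim id]]] ** [Factor [Prim id]]] ** [Factor [Prim id]]]]

Expr → Expr '+' Term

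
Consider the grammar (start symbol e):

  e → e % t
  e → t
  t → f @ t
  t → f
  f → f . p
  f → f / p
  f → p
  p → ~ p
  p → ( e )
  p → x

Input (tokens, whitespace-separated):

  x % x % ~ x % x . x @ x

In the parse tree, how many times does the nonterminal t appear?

5

[e [e [e [e [t [f [p x]]]] % [t [f [p x]]]] % [t [f [p ~ [p x]]]]] % [t [f [f [p x]] . [p x]] @ [t [f [p x]]]]]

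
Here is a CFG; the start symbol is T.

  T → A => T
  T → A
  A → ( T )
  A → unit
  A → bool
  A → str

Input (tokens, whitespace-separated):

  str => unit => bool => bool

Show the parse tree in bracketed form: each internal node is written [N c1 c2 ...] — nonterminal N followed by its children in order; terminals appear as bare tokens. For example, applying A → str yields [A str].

T
A => T
str => T
str => A => T
str => unit => T
str => unit => A => T
str => unit => bool => T
str => unit => bool => A
str => unit => bool => bool

[T [A str] => [T [A unit] => [T [A bool] => [T [A bool]]]]]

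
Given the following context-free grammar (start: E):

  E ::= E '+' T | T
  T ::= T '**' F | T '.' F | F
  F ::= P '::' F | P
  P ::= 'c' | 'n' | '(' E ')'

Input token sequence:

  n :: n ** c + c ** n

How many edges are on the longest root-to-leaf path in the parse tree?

7

[E [E [T [T [F [P n] :: [F [P n]]]] ** [F [P c]]]] + [T [T [F [P c]]] ** [F [P n]]]]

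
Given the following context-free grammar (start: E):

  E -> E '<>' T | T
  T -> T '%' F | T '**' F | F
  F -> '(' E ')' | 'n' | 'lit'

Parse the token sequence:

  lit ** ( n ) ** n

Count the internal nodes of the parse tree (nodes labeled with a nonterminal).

10

[E [T [T [T [F lit]] ** [F ( [E [T [F n]]] )]] ** [F n]]]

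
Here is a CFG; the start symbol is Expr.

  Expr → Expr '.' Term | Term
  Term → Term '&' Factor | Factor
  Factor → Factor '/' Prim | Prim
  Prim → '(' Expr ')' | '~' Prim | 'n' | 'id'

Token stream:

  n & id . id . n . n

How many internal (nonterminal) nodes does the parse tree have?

[Expr [Expr [Expr [Expr [Term [Term [Factor [Prim n]]] & [Factor [Prim id]]]] . [Term [Factor [Prim id]]]] . [Term [Factor [Prim n]]]] . [Term [Factor [Prim n]]]]

19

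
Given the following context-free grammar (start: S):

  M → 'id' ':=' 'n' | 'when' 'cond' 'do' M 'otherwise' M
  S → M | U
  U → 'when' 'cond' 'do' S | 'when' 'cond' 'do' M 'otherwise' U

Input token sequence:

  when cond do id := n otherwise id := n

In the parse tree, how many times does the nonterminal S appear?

[S [M when cond do [M id := n] otherwise [M id := n]]]

1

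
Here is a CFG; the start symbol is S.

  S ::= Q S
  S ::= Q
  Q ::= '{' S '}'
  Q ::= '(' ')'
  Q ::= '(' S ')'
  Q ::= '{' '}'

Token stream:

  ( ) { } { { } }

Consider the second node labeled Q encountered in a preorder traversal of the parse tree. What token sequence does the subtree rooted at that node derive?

{ }

[S [Q ( )] [S [Q { }] [S [Q { [S [Q { }]] }]]]]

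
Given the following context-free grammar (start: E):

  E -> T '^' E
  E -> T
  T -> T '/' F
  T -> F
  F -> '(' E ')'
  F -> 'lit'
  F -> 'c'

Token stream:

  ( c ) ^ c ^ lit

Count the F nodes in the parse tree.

4

[E [T [F ( [E [T [F c]]] )]] ^ [E [T [F c]] ^ [E [T [F lit]]]]]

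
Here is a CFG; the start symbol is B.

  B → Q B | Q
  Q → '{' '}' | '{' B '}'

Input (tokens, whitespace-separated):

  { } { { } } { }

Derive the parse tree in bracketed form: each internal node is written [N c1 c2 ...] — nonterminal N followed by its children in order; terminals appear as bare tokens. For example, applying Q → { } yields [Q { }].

B
Q B
{ } B
{ } Q B
{ } { B } B
{ } { Q } B
{ } { { } } B
{ } { { } } Q
{ } { { } } { }

[B [Q { }] [B [Q { [B [Q { }]] }] [B [Q { }]]]]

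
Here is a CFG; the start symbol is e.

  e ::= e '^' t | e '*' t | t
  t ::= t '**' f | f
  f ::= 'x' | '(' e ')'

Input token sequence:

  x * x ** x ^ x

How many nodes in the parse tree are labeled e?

[e [e [e [t [f x]]] * [t [t [f x]] ** [f x]]] ^ [t [f x]]]

3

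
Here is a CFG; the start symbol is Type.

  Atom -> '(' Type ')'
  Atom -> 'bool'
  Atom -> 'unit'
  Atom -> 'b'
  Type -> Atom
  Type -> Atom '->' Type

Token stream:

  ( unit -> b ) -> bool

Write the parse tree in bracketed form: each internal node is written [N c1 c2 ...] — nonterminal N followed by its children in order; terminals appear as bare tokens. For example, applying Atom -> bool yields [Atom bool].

[Type [Atom ( [Type [Atom unit] -> [Type [Atom b]]] )] -> [Type [Atom bool]]]

Type
Atom -> Type
( Type ) -> Type
( Atom -> Type ) -> Type
( unit -> Type ) -> Type
( unit -> Atom ) -> Type
( unit -> b ) -> Type
( unit -> b ) -> Atom
( unit -> b ) -> bool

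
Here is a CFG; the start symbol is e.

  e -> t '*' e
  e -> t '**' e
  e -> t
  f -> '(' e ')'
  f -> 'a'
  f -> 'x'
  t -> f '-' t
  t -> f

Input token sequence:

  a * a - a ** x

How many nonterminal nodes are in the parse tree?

11

[e [t [f a]] * [e [t [f a] - [t [f a]]] ** [e [t [f x]]]]]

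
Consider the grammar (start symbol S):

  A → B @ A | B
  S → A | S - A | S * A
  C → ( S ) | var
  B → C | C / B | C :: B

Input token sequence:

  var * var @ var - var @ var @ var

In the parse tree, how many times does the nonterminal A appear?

6

[S [S [S [A [B [C var]]]] * [A [B [C var]] @ [A [B [C var]]]]] - [A [B [C var]] @ [A [B [C var]] @ [A [B [C var]]]]]]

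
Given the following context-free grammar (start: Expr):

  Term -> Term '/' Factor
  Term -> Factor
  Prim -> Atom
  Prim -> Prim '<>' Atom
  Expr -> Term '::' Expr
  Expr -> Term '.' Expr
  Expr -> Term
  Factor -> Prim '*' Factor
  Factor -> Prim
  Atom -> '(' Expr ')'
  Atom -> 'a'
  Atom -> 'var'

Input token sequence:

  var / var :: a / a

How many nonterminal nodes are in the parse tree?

18

[Expr [Term [Term [Factor [Prim [Atom var]]]] / [Factor [Prim [Atom var]]]] :: [Expr [Term [Term [Factor [Prim [Atom a]]]] / [Factor [Prim [Atom a]]]]]]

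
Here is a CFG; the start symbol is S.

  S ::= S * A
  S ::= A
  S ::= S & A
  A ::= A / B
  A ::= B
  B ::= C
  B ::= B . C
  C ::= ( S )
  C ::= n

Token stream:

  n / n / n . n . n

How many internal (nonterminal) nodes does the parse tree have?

[S [A [A [A [B [C n]]] / [B [C n]]] / [B [B [B [C n]] . [C n]] . [C n]]]]

14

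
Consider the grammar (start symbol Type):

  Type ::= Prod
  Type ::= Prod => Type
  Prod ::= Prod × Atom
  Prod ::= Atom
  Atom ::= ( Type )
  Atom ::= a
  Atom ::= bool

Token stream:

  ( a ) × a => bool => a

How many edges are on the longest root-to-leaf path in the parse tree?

7

[Type [Prod [Prod [Atom ( [Type [Prod [Atom a]]] )]] × [Atom a]] => [Type [Prod [Atom bool]] => [Type [Prod [Atom a]]]]]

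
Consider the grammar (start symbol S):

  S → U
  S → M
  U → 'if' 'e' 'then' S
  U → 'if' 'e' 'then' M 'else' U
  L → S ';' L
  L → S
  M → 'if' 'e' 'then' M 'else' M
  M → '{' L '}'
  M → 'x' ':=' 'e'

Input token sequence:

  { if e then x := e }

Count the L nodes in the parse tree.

1

[S [M { [L [S [U if e then [S [M x := e]]]]] }]]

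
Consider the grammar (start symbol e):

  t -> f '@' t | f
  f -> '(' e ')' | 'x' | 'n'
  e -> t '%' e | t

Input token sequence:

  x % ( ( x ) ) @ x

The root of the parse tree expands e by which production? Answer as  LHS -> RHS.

e -> t '%' e

[e [t [f x]] % [e [t [f ( [e [t [f ( [e [t [f x]]] )]]] )] @ [t [f x]]]]]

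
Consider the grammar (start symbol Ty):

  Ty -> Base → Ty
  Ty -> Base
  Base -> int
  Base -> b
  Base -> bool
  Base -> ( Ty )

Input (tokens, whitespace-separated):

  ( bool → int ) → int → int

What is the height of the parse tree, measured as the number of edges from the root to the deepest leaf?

[Ty [Base ( [Ty [Base bool] → [Ty [Base int]]] )] → [Ty [Base int] → [Ty [Base int]]]]

5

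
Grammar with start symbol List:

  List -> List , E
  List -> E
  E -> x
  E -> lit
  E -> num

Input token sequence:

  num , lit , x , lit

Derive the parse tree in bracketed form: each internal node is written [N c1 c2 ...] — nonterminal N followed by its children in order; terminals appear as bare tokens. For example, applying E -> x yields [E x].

[List [List [List [List [E num]] , [E lit]] , [E x]] , [E lit]]

List
List , E
List , E , E
List , E , E , E
E , E , E , E
num , E , E , E
num , lit , E , E
num , lit , x , E
num , lit , x , lit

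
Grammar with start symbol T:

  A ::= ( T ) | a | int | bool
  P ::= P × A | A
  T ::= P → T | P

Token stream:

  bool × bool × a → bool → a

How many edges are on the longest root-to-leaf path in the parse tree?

[T [P [P [P [A bool]] × [A bool]] × [A a]] → [T [P [A bool]] → [T [P [A a]]]]]

5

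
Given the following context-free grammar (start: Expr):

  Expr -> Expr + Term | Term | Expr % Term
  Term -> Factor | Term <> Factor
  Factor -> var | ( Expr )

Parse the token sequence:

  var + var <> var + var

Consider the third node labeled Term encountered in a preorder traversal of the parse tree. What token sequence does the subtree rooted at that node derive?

[Expr [Expr [Expr [Term [Factor var]]] + [Term [Term [Factor var]] <> [Factor var]]] + [Term [Factor var]]]

var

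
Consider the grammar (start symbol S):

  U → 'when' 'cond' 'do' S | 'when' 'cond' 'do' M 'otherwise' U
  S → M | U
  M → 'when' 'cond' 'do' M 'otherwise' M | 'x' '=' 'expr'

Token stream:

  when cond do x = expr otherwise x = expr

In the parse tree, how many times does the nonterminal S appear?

[S [M when cond do [M x = expr] otherwise [M x = expr]]]

1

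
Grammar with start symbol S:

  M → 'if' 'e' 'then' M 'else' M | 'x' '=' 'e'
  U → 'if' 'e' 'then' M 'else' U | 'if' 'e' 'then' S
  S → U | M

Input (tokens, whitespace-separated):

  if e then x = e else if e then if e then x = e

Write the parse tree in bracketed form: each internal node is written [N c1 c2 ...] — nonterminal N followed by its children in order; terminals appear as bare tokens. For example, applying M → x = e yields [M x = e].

[S [U if e then [M x = e] else [U if e then [S [U if e then [S [M x = e]]]]]]]

S
U
if e then M else U
if e then x = e else U
if e then x = e else if e then S
if e then x = e else if e then U
if e then x = e else if e then if e then S
if e then x = e else if e then if e then M
if e then x = e else if e then if e then x = e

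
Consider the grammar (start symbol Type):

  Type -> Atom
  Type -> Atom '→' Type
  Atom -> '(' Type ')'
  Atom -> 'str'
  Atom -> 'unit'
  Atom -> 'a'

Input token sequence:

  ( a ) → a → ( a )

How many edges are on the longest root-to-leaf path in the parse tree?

6

[Type [Atom ( [Type [Atom a]] )] → [Type [Atom a] → [Type [Atom ( [Type [Atom a]] )]]]]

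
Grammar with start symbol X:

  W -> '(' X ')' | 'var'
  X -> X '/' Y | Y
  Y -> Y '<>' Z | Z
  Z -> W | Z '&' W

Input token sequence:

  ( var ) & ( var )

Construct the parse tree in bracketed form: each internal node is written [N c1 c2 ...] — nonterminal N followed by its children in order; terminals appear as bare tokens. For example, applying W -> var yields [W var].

[X [Y [Z [Z [W ( [X [Y [Z [W var]]]] )]] & [W ( [X [Y [Z [W var]]]] )]]]]

X
Y
Z
Z & W
W & W
( X ) & W
( Y ) & W
( Z ) & W
( W ) & W
( var ) & W
( var ) & ( X )
( var ) & ( Y )
( var ) & ( Z )
( var ) & ( W )
( var ) & ( var )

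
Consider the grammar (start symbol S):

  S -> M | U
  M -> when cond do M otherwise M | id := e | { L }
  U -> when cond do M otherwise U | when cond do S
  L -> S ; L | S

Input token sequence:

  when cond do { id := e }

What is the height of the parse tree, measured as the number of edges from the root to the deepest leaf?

[S [U when cond do [S [M { [L [S [M id := e]]] }]]]]

7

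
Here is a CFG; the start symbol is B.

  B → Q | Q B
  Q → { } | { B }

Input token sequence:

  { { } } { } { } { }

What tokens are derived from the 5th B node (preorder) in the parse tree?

[B [Q { [B [Q { }]] }] [B [Q { }] [B [Q { }] [B [Q { }]]]]]

{ }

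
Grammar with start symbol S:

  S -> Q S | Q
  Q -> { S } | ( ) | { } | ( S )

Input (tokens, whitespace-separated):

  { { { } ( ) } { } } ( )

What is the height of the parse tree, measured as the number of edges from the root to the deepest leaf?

[S [Q { [S [Q { [S [Q { }] [S [Q ( )]]] }] [S [Q { }]]] }] [S [Q ( )]]]

7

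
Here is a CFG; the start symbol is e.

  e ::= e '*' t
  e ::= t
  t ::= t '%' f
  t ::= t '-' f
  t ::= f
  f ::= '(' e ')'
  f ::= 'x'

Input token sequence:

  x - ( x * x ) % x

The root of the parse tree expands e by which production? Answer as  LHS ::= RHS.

[e [t [t [t [f x]] - [f ( [e [e [t [f x]]] * [t [f x]]] )]] % [f x]]]

e ::= t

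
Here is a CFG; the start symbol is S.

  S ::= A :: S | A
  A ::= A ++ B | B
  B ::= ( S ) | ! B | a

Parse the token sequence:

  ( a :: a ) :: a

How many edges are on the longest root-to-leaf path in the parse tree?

7

[S [A [B ( [S [A [B a]] :: [S [A [B a]]]] )]] :: [S [A [B a]]]]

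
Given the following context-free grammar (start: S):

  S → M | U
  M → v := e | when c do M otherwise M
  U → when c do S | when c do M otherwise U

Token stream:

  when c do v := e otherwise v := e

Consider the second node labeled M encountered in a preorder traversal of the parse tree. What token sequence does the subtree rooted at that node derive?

v := e

[S [M when c do [M v := e] otherwise [M v := e]]]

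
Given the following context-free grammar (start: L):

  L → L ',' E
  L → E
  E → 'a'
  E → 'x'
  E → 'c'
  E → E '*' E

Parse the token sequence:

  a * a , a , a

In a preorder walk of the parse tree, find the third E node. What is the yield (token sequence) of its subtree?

[L [L [L [E [E a] * [E a]]] , [E a]] , [E a]]

a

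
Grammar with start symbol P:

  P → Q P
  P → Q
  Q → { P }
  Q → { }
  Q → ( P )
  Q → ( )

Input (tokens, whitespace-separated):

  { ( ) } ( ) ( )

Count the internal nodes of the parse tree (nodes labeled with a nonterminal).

8

[P [Q { [P [Q ( )]] }] [P [Q ( )] [P [Q ( )]]]]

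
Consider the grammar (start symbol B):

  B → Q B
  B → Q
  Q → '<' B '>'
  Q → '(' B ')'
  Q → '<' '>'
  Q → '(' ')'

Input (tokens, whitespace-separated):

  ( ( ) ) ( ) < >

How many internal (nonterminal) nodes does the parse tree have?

8

[B [Q ( [B [Q ( )]] )] [B [Q ( )] [B [Q < >]]]]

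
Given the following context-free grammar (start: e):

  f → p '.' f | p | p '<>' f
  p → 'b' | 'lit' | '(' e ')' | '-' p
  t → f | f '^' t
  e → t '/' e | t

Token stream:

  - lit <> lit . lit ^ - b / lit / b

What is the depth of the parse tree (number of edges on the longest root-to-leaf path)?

6

[e [t [f [p - [p lit]] <> [f [p lit] . [f [p lit]]]] ^ [t [f [p - [p b]]]]] / [e [t [f [p lit]]] / [e [t [f [p b]]]]]]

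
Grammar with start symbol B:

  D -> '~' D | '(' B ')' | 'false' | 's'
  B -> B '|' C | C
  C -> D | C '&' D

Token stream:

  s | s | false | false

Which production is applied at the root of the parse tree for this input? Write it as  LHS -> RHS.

[B [B [B [B [C [D s]]] | [C [D s]]] | [C [D false]]] | [C [D false]]]

B -> B '|' C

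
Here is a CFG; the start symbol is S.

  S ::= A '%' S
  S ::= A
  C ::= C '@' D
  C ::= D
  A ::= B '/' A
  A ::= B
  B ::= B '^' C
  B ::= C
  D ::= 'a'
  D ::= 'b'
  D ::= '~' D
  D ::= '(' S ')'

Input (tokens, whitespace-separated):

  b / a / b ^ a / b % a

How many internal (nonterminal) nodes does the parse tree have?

25

[S [A [B [C [D b]]] / [A [B [C [D a]]] / [A [B [B [C [D b]]] ^ [C [D a]]] / [A [B [C [D b]]]]]]] % [S [A [B [C [D a]]]]]]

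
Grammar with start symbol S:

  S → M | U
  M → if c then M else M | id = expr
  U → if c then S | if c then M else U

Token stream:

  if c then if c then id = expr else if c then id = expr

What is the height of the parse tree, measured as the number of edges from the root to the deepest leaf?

[S [U if c then [S [U if c then [M id = expr] else [U if c then [S [M id = expr]]]]]]]

7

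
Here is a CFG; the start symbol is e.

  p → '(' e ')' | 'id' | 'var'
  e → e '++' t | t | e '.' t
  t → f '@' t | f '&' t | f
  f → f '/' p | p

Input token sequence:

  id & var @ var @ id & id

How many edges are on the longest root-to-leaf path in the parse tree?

[e [t [f [p id]] & [t [f [p var]] @ [t [f [p var]] @ [t [f [p id]] & [t [f [p id]]]]]]]]

8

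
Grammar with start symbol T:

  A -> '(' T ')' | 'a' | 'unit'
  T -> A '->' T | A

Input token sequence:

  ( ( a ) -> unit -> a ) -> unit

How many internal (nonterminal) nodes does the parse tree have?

[T [A ( [T [A ( [T [A a]] )] -> [T [A unit] -> [T [A a]]]] )] -> [T [A unit]]]

12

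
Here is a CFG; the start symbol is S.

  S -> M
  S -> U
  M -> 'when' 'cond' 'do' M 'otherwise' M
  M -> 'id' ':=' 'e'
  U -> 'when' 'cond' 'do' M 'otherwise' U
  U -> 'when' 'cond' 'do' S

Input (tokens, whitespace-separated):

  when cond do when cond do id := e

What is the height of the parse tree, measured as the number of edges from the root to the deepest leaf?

[S [U when cond do [S [U when cond do [S [M id := e]]]]]]

6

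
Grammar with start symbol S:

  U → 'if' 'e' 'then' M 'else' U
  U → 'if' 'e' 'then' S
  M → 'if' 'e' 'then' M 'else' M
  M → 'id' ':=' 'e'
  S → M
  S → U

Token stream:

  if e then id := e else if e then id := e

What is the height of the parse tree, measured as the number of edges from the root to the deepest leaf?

[S [U if e then [M id := e] else [U if e then [S [M id := e]]]]]

5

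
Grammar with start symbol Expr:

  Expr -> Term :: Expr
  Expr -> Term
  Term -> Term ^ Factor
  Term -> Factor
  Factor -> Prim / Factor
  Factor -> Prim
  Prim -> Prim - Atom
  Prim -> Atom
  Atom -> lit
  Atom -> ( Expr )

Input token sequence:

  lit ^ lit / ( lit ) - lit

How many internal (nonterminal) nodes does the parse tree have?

19

[Expr [Term [Term [Factor [Prim [Atom lit]]]] ^ [Factor [Prim [Atom lit]] / [Factor [Prim [Prim [Atom ( [Expr [Term [Factor [Prim [Atom lit]]]]] )]] - [Atom lit]]]]]]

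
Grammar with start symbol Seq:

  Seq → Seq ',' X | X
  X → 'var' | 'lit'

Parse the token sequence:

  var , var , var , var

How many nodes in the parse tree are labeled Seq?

4

[Seq [Seq [Seq [Seq [X var]] , [X var]] , [X var]] , [X var]]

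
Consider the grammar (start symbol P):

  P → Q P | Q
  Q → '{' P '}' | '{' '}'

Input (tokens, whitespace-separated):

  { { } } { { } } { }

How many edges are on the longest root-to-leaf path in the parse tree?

[P [Q { [P [Q { }]] }] [P [Q { [P [Q { }]] }] [P [Q { }]]]]

5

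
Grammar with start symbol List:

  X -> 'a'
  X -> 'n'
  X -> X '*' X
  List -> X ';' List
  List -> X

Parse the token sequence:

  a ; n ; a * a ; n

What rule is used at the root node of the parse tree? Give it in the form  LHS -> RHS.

[List [X a] ; [List [X n] ; [List [X [X a] * [X a]] ; [List [X n]]]]]

List -> X ';' List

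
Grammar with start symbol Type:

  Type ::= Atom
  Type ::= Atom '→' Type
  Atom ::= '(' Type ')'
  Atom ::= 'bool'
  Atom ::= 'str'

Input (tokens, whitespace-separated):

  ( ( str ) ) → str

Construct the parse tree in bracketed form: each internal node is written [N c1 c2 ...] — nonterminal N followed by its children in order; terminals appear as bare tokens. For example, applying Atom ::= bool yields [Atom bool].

[Type [Atom ( [Type [Atom ( [Type [Atom str]] )]] )] → [Type [Atom str]]]

Type
Atom → Type
( Type ) → Type
( Atom ) → Type
( ( Type ) ) → Type
( ( Atom ) ) → Type
( ( str ) ) → Type
( ( str ) ) → Atom
( ( str ) ) → str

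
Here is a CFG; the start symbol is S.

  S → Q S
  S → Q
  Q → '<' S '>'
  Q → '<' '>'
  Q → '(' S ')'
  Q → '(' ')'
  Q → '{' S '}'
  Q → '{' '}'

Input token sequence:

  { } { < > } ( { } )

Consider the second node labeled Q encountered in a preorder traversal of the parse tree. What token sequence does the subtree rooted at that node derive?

{ < > }

[S [Q { }] [S [Q { [S [Q < >]] }] [S [Q ( [S [Q { }]] )]]]]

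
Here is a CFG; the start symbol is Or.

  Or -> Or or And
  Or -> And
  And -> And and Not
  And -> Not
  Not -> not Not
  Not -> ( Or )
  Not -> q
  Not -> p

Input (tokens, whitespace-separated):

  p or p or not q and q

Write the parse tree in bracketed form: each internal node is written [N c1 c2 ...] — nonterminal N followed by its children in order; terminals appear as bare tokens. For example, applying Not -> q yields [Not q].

Or
Or or And
Or or And or And
And or And or And
Not or And or And
p or And or And
p or Not or And
p or p or And
p or p or And and Not
p or p or Not and Not
p or p or not Not and Not
p or p or not q and Not
p or p or not q and q

[Or [Or [Or [And [Not p]]] or [And [Not p]]] or [And [And [Not not [Not q]]] and [Not q]]]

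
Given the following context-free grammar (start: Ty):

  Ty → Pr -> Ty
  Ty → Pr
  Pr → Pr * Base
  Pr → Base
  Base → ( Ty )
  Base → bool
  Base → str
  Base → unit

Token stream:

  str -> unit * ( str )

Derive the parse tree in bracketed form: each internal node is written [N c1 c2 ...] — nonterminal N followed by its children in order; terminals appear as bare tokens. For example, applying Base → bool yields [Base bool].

[Ty [Pr [Base str]] -> [Ty [Pr [Pr [Base unit]] * [Base ( [Ty [Pr [Base str]]] )]]]]

Ty
Pr -> Ty
Base -> Ty
str -> Ty
str -> Pr
str -> Pr * Base
str -> Base * Base
str -> unit * Base
str -> unit * ( Ty )
str -> unit * ( Pr )
str -> unit * ( Base )
str -> unit * ( str )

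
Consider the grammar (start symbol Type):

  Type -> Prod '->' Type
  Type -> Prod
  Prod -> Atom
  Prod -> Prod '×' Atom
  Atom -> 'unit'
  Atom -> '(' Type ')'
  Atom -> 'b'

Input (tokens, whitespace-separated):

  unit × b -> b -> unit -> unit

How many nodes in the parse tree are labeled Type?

4

[Type [Prod [Prod [Atom unit]] × [Atom b]] -> [Type [Prod [Atom b]] -> [Type [Prod [Atom unit]] -> [Type [Prod [Atom unit]]]]]]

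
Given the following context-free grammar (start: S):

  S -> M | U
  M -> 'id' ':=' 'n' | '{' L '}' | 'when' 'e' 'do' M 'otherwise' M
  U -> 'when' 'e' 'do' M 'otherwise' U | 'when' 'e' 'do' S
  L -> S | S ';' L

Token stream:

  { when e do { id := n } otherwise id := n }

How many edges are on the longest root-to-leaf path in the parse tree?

[S [M { [L [S [M when e do [M { [L [S [M id := n]]] }] otherwise [M id := n]]]] }]]

9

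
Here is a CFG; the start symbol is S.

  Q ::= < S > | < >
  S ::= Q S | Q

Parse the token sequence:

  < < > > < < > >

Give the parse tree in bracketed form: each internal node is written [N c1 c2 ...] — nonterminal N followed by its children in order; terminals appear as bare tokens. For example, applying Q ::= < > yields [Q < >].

S
Q S
< S > S
< Q > S
< < > > S
< < > > Q
< < > > < S >
< < > > < Q >
< < > > < < > >

[S [Q < [S [Q < >]] >] [S [Q < [S [Q < >]] >]]]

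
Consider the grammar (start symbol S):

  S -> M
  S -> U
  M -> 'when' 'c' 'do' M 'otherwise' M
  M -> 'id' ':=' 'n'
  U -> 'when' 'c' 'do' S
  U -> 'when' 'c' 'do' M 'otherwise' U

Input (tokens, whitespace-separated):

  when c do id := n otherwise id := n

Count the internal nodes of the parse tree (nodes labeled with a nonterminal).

[S [M when c do [M id := n] otherwise [M id := n]]]

4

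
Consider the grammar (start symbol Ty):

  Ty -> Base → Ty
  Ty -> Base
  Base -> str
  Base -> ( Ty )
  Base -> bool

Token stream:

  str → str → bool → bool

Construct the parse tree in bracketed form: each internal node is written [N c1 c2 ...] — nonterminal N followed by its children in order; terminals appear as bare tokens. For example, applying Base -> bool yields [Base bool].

[Ty [Base str] → [Ty [Base str] → [Ty [Base bool] → [Ty [Base bool]]]]]

Ty
Base → Ty
str → Ty
str → Base → Ty
str → str → Ty
str → str → Base → Ty
str → str → bool → Ty
str → str → bool → Base
str → str → bool → bool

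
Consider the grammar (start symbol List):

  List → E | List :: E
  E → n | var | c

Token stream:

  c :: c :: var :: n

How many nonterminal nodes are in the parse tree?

8

[List [List [List [List [E c]] :: [E c]] :: [E var]] :: [E n]]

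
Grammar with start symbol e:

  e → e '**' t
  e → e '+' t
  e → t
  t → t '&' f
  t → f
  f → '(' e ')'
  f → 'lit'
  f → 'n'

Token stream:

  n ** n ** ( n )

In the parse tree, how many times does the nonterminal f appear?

4

[e [e [e [t [f n]]] ** [t [f n]]] ** [t [f ( [e [t [f n]]] )]]]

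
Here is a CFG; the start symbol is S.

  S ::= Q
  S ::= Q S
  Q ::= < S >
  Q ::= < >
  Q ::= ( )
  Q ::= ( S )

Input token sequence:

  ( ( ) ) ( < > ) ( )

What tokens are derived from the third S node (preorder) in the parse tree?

[S [Q ( [S [Q ( )]] )] [S [Q ( [S [Q < >]] )] [S [Q ( )]]]]

( < > ) ( )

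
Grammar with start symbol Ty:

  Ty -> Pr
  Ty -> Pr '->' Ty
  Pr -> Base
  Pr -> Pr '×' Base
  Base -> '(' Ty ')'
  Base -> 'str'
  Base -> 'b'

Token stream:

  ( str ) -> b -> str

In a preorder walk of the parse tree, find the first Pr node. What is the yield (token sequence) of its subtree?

[Ty [Pr [Base ( [Ty [Pr [Base str]]] )]] -> [Ty [Pr [Base b]] -> [Ty [Pr [Base str]]]]]

( str )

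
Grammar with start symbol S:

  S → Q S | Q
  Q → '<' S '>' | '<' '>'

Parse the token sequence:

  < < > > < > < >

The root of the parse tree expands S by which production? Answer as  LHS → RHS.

S → Q S

[S [Q < [S [Q < >]] >] [S [Q < >] [S [Q < >]]]]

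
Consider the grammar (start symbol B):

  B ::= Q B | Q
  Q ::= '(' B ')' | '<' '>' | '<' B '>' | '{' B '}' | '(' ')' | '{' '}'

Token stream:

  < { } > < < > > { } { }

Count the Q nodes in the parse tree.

6

[B [Q < [B [Q { }]] >] [B [Q < [B [Q < >]] >] [B [Q { }] [B [Q { }]]]]]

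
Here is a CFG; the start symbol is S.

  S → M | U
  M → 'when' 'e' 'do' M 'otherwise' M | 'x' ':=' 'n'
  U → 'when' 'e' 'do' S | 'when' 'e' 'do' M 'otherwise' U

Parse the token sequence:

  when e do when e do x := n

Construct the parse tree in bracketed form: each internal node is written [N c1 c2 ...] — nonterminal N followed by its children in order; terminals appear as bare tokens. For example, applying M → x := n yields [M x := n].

S
U
when e do S
when e do U
when e do when e do S
when e do when e do M
when e do when e do x := n

[S [U when e do [S [U when e do [S [M x := n]]]]]]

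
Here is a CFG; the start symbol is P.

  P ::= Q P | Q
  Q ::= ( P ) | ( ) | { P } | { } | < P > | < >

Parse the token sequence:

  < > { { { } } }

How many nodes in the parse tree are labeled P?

[P [Q < >] [P [Q { [P [Q { [P [Q { }]] }]] }]]]

4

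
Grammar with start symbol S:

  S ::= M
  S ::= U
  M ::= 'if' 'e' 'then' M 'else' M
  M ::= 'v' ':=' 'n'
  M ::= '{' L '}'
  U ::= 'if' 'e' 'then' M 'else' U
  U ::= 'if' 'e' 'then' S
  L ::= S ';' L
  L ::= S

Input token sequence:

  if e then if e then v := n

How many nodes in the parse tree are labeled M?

1

[S [U if e then [S [U if e then [S [M v := n]]]]]]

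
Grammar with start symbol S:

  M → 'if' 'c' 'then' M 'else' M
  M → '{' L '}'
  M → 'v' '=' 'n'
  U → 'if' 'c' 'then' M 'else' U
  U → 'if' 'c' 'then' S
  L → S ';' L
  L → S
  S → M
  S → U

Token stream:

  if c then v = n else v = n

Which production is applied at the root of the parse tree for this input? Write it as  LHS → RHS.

S → M

[S [M if c then [M v = n] else [M v = n]]]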